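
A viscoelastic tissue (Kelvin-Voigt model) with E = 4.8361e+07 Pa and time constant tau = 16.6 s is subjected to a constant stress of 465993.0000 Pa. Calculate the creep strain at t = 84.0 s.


epsilon(t) = (sigma/E) * (1 - exp(-t/tau))
sigma/E = 465993.0000 / 4.8361e+07 = 0.0096
exp(-t/tau) = exp(-84.0 / 16.6) = 0.0063
epsilon = 0.0096 * (1 - 0.0063)
epsilon = 0.0096


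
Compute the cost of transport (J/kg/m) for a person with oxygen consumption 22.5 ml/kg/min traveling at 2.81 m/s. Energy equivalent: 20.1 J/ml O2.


Power per kg = VO2 * 20.1 / 60
Power per kg = 22.5 * 20.1 / 60 = 7.5375 W/kg
Cost = power_per_kg / speed
Cost = 7.5375 / 2.81
Cost = 2.6824


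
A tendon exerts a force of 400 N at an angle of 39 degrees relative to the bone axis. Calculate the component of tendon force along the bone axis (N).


F_eff = F_tendon * cos(theta)
theta = 39 deg = 0.6807 rad
cos(theta) = 0.7771
F_eff = 400 * 0.7771
F_eff = 310.8584


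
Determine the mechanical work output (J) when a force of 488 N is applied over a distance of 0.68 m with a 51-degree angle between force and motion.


W = F * d * cos(theta)
theta = 51 deg = 0.8901 rad
cos(theta) = 0.6293
W = 488 * 0.68 * 0.6293
W = 208.8337


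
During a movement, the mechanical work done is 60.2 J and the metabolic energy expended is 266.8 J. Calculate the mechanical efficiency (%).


eta = (W_mech / E_meta) * 100
eta = (60.2 / 266.8) * 100
ratio = 0.2256
eta = 22.5637


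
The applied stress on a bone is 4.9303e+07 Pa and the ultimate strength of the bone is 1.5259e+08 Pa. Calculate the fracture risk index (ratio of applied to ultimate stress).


FRI = applied / ultimate
FRI = 4.9303e+07 / 1.5259e+08
FRI = 0.3231


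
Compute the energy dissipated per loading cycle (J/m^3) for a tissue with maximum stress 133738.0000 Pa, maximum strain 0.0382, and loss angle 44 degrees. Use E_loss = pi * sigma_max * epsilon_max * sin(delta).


E_loss = pi * sigma_max * epsilon_max * sin(delta)
delta = 44 deg = 0.7679 rad
sin(delta) = 0.6947
E_loss = pi * 133738.0000 * 0.0382 * 0.6947
E_loss = 11149.0877


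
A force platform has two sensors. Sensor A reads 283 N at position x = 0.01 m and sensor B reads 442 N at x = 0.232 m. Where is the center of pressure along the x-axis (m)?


COP_x = (F1*x1 + F2*x2) / (F1 + F2)
COP_x = (283*0.01 + 442*0.232) / (283 + 442)
Numerator = 105.3740
Denominator = 725
COP_x = 0.1453


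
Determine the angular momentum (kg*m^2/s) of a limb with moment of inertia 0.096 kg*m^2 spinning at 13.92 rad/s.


L = I * omega
L = 0.096 * 13.92
L = 1.3363


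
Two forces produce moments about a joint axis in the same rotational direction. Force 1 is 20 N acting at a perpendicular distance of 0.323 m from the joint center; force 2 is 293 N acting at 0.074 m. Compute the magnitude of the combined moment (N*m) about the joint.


M = F1 * d1 + F2 * d2
M = 20 * 0.323 + 293 * 0.074
M = 6.4600 + 21.6820
M = 28.1420


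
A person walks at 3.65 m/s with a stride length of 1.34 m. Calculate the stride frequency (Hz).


f = v / stride_length
f = 3.65 / 1.34
f = 2.7239


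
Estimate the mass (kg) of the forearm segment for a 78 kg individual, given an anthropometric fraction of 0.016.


m_segment = body_mass * fraction
m_segment = 78 * 0.016
m_segment = 1.2480


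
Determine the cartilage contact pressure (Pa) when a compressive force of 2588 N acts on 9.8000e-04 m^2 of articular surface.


P = F / A
P = 2588 / 9.8000e-04
P = 2.6408e+06


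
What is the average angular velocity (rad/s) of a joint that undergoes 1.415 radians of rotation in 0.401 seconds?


omega = delta_theta / delta_t
omega = 1.415 / 0.401
omega = 3.5287


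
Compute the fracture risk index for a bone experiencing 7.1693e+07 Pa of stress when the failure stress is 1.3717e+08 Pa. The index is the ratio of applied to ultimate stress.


FRI = applied / ultimate
FRI = 7.1693e+07 / 1.3717e+08
FRI = 0.5227


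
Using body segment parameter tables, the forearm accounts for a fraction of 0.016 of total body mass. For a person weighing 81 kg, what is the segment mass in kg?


m_segment = body_mass * fraction
m_segment = 81 * 0.016
m_segment = 1.2960


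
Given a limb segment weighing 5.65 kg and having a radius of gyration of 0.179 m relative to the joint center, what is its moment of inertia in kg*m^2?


I = m * k^2
I = 5.65 * 0.179^2
k^2 = 0.0320
I = 0.1810


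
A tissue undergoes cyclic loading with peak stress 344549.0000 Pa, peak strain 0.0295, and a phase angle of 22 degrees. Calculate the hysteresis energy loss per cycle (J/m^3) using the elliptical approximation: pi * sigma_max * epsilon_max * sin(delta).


E_loss = pi * sigma_max * epsilon_max * sin(delta)
delta = 22 deg = 0.3840 rad
sin(delta) = 0.3746
E_loss = pi * 344549.0000 * 0.0295 * 0.3746
E_loss = 11961.8486


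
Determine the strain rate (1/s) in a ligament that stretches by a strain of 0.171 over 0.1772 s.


strain_rate = delta_strain / delta_t
strain_rate = 0.171 / 0.1772
strain_rate = 0.9650


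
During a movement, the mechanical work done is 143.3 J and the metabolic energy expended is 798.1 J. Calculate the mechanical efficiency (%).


eta = (W_mech / E_meta) * 100
eta = (143.3 / 798.1) * 100
ratio = 0.1796
eta = 17.9551


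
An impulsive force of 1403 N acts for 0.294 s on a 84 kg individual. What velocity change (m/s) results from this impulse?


J = F * dt = 1403 * 0.294 = 412.4820 N*s
delta_v = J / m
delta_v = 412.4820 / 84
delta_v = 4.9105


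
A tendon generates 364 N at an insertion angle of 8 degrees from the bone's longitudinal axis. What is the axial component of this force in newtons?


F_eff = F_tendon * cos(theta)
theta = 8 deg = 0.1396 rad
cos(theta) = 0.9903
F_eff = 364 * 0.9903
F_eff = 360.4576


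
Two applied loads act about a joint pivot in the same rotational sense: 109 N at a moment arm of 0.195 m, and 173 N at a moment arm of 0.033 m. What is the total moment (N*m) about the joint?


M = F1 * d1 + F2 * d2
M = 109 * 0.195 + 173 * 0.033
M = 21.2550 + 5.7090
M = 26.9640


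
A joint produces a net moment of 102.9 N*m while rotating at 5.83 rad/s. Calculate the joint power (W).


P = M * omega
P = 102.9 * 5.83
P = 599.9070


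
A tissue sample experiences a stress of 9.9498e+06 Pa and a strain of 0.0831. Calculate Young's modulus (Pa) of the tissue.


E = stress / strain
E = 9.9498e+06 / 0.0831
E = 1.1973e+08


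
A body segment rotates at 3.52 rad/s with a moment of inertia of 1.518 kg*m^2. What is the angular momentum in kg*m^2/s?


L = I * omega
L = 1.518 * 3.52
L = 5.3434


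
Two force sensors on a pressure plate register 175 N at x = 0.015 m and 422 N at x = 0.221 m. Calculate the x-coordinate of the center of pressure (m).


COP_x = (F1*x1 + F2*x2) / (F1 + F2)
COP_x = (175*0.015 + 422*0.221) / (175 + 422)
Numerator = 95.8870
Denominator = 597
COP_x = 0.1606


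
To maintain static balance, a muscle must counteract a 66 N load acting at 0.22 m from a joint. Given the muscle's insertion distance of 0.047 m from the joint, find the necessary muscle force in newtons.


F_muscle = W * d_load / d_muscle
F_muscle = 66 * 0.22 / 0.047
Numerator = 14.5200
F_muscle = 308.9362


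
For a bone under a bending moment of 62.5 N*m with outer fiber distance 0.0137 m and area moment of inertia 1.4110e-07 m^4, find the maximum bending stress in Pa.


sigma = M * c / I
sigma = 62.5 * 0.0137 / 1.4110e-07
M * c = 0.8563
sigma = 6.0684e+06


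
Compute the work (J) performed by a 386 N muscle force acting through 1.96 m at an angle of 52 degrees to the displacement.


W = F * d * cos(theta)
theta = 52 deg = 0.9076 rad
cos(theta) = 0.6157
W = 386 * 1.96 * 0.6157
W = 465.7848


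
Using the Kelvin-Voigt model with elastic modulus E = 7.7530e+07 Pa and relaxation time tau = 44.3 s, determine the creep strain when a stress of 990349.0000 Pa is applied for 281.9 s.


epsilon(t) = (sigma/E) * (1 - exp(-t/tau))
sigma/E = 990349.0000 / 7.7530e+07 = 0.0128
exp(-t/tau) = exp(-281.9 / 44.3) = 0.0017
epsilon = 0.0128 * (1 - 0.0017)
epsilon = 0.0128


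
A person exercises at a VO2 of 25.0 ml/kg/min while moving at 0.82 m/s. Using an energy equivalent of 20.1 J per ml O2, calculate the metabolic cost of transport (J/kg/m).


Power per kg = VO2 * 20.1 / 60
Power per kg = 25.0 * 20.1 / 60 = 8.3750 W/kg
Cost = power_per_kg / speed
Cost = 8.3750 / 0.82
Cost = 10.2134


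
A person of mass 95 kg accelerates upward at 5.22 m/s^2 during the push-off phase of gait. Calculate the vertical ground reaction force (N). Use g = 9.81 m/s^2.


GRF = m * (g + a)
GRF = 95 * (9.81 + 5.22)
GRF = 95 * 15.0300
GRF = 1427.8500


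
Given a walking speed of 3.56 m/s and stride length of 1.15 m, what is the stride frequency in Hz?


f = v / stride_length
f = 3.56 / 1.15
f = 3.0957


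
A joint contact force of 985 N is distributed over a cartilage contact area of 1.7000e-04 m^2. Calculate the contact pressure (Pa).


P = F / A
P = 985 / 1.7000e-04
P = 5.7941e+06


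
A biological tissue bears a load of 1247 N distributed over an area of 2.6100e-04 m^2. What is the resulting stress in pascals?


stress = F / A
stress = 1247 / 2.6100e-04
stress = 4.7778e+06


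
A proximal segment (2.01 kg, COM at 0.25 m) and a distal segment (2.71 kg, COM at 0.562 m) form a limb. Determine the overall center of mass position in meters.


COM = (m1*x1 + m2*x2) / (m1 + m2)
COM = (2.01*0.25 + 2.71*0.562) / (2.01 + 2.71)
Numerator = 2.0255
Denominator = 4.7200
COM = 0.4291


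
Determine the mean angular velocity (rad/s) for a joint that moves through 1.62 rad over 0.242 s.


omega = delta_theta / delta_t
omega = 1.62 / 0.242
omega = 6.6942


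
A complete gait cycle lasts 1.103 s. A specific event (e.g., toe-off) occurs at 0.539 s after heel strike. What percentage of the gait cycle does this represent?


pct = (event_time / cycle_time) * 100
pct = (0.539 / 1.103) * 100
ratio = 0.4887
pct = 48.8667


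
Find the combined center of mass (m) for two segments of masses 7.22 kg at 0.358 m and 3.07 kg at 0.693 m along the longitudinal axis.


COM = (m1*x1 + m2*x2) / (m1 + m2)
COM = (7.22*0.358 + 3.07*0.693) / (7.22 + 3.07)
Numerator = 4.7123
Denominator = 10.2900
COM = 0.4579


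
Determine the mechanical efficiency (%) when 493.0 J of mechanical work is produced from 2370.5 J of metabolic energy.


eta = (W_mech / E_meta) * 100
eta = (493.0 / 2370.5) * 100
ratio = 0.2080
eta = 20.7973


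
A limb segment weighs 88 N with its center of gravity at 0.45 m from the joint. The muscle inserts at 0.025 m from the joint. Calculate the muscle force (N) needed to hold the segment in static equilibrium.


F_muscle = W * d_load / d_muscle
F_muscle = 88 * 0.45 / 0.025
Numerator = 39.6000
F_muscle = 1584.0000


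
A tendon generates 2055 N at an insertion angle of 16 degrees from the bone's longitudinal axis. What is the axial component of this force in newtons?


F_eff = F_tendon * cos(theta)
theta = 16 deg = 0.2793 rad
cos(theta) = 0.9613
F_eff = 2055 * 0.9613
F_eff = 1975.3928


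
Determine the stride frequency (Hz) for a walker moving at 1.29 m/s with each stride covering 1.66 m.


f = v / stride_length
f = 1.29 / 1.66
f = 0.7771


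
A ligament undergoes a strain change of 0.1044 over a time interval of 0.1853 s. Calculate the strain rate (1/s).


strain_rate = delta_strain / delta_t
strain_rate = 0.1044 / 0.1853
strain_rate = 0.5634


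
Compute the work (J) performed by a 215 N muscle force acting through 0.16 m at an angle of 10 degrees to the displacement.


W = F * d * cos(theta)
theta = 10 deg = 0.1745 rad
cos(theta) = 0.9848
W = 215 * 0.16 * 0.9848
W = 33.8774


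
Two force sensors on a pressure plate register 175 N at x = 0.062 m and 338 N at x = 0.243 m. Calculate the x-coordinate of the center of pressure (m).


COP_x = (F1*x1 + F2*x2) / (F1 + F2)
COP_x = (175*0.062 + 338*0.243) / (175 + 338)
Numerator = 92.9840
Denominator = 513
COP_x = 0.1813


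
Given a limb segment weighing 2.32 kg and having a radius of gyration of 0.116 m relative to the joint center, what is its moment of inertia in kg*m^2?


I = m * k^2
I = 2.32 * 0.116^2
k^2 = 0.0135
I = 0.0312


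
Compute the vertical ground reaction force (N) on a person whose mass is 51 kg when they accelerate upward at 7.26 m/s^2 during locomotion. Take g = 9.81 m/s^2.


GRF = m * (g + a)
GRF = 51 * (9.81 + 7.26)
GRF = 51 * 17.0700
GRF = 870.5700


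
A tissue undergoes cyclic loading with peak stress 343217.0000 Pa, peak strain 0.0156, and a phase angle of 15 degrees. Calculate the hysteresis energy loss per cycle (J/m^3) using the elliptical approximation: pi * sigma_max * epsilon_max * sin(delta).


E_loss = pi * sigma_max * epsilon_max * sin(delta)
delta = 15 deg = 0.2618 rad
sin(delta) = 0.2588
E_loss = pi * 343217.0000 * 0.0156 * 0.2588
E_loss = 4353.5095


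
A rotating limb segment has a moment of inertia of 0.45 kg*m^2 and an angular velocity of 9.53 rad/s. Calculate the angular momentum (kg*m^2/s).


L = I * omega
L = 0.45 * 9.53
L = 4.2885


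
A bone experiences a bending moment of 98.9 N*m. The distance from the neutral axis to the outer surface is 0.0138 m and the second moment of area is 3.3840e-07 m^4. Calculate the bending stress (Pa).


sigma = M * c / I
sigma = 98.9 * 0.0138 / 3.3840e-07
M * c = 1.3648
sigma = 4.0332e+06


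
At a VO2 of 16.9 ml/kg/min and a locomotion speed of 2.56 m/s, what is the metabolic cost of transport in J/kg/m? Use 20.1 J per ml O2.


Power per kg = VO2 * 20.1 / 60
Power per kg = 16.9 * 20.1 / 60 = 5.6615 W/kg
Cost = power_per_kg / speed
Cost = 5.6615 / 2.56
Cost = 2.2115


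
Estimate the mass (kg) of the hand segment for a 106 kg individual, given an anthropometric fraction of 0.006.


m_segment = body_mass * fraction
m_segment = 106 * 0.006
m_segment = 0.6360


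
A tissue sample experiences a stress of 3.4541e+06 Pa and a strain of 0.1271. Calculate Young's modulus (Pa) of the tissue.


E = stress / strain
E = 3.4541e+06 / 0.1271
E = 2.7176e+07


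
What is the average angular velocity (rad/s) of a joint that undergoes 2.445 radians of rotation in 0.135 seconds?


omega = delta_theta / delta_t
omega = 2.445 / 0.135
omega = 18.1111


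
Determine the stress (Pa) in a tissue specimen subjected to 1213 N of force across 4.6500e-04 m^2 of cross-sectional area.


stress = F / A
stress = 1213 / 4.6500e-04
stress = 2.6086e+06


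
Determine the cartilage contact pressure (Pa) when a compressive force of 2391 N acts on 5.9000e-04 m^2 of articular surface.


P = F / A
P = 2391 / 5.9000e-04
P = 4.0525e+06


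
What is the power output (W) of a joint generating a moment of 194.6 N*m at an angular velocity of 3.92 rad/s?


P = M * omega
P = 194.6 * 3.92
P = 762.8320


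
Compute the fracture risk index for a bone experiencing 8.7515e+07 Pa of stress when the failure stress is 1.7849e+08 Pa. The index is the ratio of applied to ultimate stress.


FRI = applied / ultimate
FRI = 8.7515e+07 / 1.7849e+08
FRI = 0.4903


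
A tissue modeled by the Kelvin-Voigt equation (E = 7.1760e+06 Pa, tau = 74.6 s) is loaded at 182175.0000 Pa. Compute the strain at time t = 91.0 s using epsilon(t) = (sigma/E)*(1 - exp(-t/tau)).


epsilon(t) = (sigma/E) * (1 - exp(-t/tau))
sigma/E = 182175.0000 / 7.1760e+06 = 0.0254
exp(-t/tau) = exp(-91.0 / 74.6) = 0.2953
epsilon = 0.0254 * (1 - 0.2953)
epsilon = 0.0179


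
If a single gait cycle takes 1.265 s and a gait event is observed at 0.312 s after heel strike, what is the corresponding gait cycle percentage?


pct = (event_time / cycle_time) * 100
pct = (0.312 / 1.265) * 100
ratio = 0.2466
pct = 24.6640


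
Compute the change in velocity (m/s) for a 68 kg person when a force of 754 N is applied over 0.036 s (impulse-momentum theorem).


J = F * dt = 754 * 0.036 = 27.1440 N*s
delta_v = J / m
delta_v = 27.1440 / 68
delta_v = 0.3992


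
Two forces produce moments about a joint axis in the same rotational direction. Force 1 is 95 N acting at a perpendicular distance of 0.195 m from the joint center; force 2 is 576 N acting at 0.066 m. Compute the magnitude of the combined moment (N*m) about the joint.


M = F1 * d1 + F2 * d2
M = 95 * 0.195 + 576 * 0.066
M = 18.5250 + 38.0160
M = 56.5410


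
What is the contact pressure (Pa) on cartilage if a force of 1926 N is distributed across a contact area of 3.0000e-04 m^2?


P = F / A
P = 1926 / 3.0000e-04
P = 6.4200e+06


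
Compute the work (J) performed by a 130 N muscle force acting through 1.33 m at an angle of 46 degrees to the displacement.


W = F * d * cos(theta)
theta = 46 deg = 0.8029 rad
cos(theta) = 0.6947
W = 130 * 1.33 * 0.6947
W = 120.1064


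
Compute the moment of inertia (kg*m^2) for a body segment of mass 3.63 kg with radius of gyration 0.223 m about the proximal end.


I = m * k^2
I = 3.63 * 0.223^2
k^2 = 0.0497
I = 0.1805


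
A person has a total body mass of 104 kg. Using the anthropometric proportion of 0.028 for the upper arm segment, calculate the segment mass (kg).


m_segment = body_mass * fraction
m_segment = 104 * 0.028
m_segment = 2.9120


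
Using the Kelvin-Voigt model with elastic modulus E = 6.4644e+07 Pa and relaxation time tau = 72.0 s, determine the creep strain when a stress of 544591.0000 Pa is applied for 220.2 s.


epsilon(t) = (sigma/E) * (1 - exp(-t/tau))
sigma/E = 544591.0000 / 6.4644e+07 = 0.0084
exp(-t/tau) = exp(-220.2 / 72.0) = 0.0470
epsilon = 0.0084 * (1 - 0.0470)
epsilon = 0.0080


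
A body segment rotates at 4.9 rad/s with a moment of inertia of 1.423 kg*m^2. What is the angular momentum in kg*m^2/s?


L = I * omega
L = 1.423 * 4.9
L = 6.9727


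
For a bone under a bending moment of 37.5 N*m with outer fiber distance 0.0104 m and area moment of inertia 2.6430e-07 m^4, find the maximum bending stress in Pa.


sigma = M * c / I
sigma = 37.5 * 0.0104 / 2.6430e-07
M * c = 0.3900
sigma = 1.4756e+06


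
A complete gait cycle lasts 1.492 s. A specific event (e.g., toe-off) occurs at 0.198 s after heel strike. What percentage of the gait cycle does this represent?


pct = (event_time / cycle_time) * 100
pct = (0.198 / 1.492) * 100
ratio = 0.1327
pct = 13.2708


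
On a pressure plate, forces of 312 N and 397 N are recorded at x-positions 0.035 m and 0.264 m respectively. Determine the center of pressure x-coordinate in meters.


COP_x = (F1*x1 + F2*x2) / (F1 + F2)
COP_x = (312*0.035 + 397*0.264) / (312 + 397)
Numerator = 115.7280
Denominator = 709
COP_x = 0.1632


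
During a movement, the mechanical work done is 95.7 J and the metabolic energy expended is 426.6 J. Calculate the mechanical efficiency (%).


eta = (W_mech / E_meta) * 100
eta = (95.7 / 426.6) * 100
ratio = 0.2243
eta = 22.4332


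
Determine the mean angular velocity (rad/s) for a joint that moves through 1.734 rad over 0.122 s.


omega = delta_theta / delta_t
omega = 1.734 / 0.122
omega = 14.2131


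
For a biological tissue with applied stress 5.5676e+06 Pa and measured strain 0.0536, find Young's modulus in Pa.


E = stress / strain
E = 5.5676e+06 / 0.0536
E = 1.0387e+08


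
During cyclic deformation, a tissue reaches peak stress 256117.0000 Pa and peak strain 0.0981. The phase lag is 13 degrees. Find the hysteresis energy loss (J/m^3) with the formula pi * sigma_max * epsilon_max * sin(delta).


E_loss = pi * sigma_max * epsilon_max * sin(delta)
delta = 13 deg = 0.2269 rad
sin(delta) = 0.2250
E_loss = pi * 256117.0000 * 0.0981 * 0.2250
E_loss = 17756.0075


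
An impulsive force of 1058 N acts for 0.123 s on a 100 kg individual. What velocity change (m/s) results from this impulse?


J = F * dt = 1058 * 0.123 = 130.1340 N*s
delta_v = J / m
delta_v = 130.1340 / 100
delta_v = 1.3013


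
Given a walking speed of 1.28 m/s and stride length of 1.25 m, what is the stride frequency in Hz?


f = v / stride_length
f = 1.28 / 1.25
f = 1.0240


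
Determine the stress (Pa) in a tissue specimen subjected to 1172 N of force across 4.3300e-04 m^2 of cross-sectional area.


stress = F / A
stress = 1172 / 4.3300e-04
stress = 2.7067e+06


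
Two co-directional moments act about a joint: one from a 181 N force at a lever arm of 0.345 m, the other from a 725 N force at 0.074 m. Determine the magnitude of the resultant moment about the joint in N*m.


M = F1 * d1 + F2 * d2
M = 181 * 0.345 + 725 * 0.074
M = 62.4450 + 53.6500
M = 116.0950


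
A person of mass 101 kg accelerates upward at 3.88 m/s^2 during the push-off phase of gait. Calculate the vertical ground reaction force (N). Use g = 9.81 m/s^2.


GRF = m * (g + a)
GRF = 101 * (9.81 + 3.88)
GRF = 101 * 13.6900
GRF = 1382.6900


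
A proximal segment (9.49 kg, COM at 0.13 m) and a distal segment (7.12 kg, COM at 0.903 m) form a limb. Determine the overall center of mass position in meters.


COM = (m1*x1 + m2*x2) / (m1 + m2)
COM = (9.49*0.13 + 7.12*0.903) / (9.49 + 7.12)
Numerator = 7.6631
Denominator = 16.6100
COM = 0.4614


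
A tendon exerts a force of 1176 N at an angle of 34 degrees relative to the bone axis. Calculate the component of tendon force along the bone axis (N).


F_eff = F_tendon * cos(theta)
theta = 34 deg = 0.5934 rad
cos(theta) = 0.8290
F_eff = 1176 * 0.8290
F_eff = 974.9482


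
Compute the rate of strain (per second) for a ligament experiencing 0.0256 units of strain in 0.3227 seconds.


strain_rate = delta_strain / delta_t
strain_rate = 0.0256 / 0.3227
strain_rate = 0.0793


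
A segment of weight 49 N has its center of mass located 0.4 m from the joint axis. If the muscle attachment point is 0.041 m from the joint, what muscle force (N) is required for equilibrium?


F_muscle = W * d_load / d_muscle
F_muscle = 49 * 0.4 / 0.041
Numerator = 19.6000
F_muscle = 478.0488


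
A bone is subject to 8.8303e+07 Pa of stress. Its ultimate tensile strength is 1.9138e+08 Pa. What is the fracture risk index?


FRI = applied / ultimate
FRI = 8.8303e+07 / 1.9138e+08
FRI = 0.4614


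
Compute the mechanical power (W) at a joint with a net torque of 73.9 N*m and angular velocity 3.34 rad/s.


P = M * omega
P = 73.9 * 3.34
P = 246.8260


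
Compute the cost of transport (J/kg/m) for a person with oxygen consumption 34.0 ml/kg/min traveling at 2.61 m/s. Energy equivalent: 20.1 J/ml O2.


Power per kg = VO2 * 20.1 / 60
Power per kg = 34.0 * 20.1 / 60 = 11.3900 W/kg
Cost = power_per_kg / speed
Cost = 11.3900 / 2.61
Cost = 4.3640


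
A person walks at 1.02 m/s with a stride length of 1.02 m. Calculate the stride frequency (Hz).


f = v / stride_length
f = 1.02 / 1.02
f = 1.0000


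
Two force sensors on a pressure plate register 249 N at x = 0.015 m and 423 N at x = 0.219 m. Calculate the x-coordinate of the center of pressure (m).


COP_x = (F1*x1 + F2*x2) / (F1 + F2)
COP_x = (249*0.015 + 423*0.219) / (249 + 423)
Numerator = 96.3720
Denominator = 672
COP_x = 0.1434


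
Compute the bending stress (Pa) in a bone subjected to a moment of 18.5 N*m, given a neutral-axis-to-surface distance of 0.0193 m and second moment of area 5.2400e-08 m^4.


sigma = M * c / I
sigma = 18.5 * 0.0193 / 5.2400e-08
M * c = 0.3571
sigma = 6.8139e+06


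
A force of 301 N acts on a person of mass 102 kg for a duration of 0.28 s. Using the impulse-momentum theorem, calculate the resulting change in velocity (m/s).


J = F * dt = 301 * 0.28 = 84.2800 N*s
delta_v = J / m
delta_v = 84.2800 / 102
delta_v = 0.8263


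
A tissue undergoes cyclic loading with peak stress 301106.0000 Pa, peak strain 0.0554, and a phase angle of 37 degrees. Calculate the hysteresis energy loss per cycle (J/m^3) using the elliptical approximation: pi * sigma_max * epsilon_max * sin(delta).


E_loss = pi * sigma_max * epsilon_max * sin(delta)
delta = 37 deg = 0.6458 rad
sin(delta) = 0.6018
E_loss = pi * 301106.0000 * 0.0554 * 0.6018
E_loss = 31538.5754


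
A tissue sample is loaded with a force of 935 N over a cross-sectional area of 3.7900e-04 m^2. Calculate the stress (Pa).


stress = F / A
stress = 935 / 3.7900e-04
stress = 2.4670e+06


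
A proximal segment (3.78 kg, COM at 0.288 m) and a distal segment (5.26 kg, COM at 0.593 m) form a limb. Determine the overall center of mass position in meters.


COM = (m1*x1 + m2*x2) / (m1 + m2)
COM = (3.78*0.288 + 5.26*0.593) / (3.78 + 5.26)
Numerator = 4.2078
Denominator = 9.0400
COM = 0.4655


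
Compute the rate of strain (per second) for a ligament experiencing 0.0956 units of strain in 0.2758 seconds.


strain_rate = delta_strain / delta_t
strain_rate = 0.0956 / 0.2758
strain_rate = 0.3466


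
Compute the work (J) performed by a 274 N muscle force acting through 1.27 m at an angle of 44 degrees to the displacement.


W = F * d * cos(theta)
theta = 44 deg = 0.7679 rad
cos(theta) = 0.7193
W = 274 * 1.27 * 0.7193
W = 250.3159


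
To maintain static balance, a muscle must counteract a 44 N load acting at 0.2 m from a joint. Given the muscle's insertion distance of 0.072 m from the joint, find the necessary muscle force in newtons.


F_muscle = W * d_load / d_muscle
F_muscle = 44 * 0.2 / 0.072
Numerator = 8.8000
F_muscle = 122.2222


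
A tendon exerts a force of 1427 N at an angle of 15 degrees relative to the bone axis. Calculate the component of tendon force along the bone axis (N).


F_eff = F_tendon * cos(theta)
theta = 15 deg = 0.2618 rad
cos(theta) = 0.9659
F_eff = 1427 * 0.9659
F_eff = 1378.3762


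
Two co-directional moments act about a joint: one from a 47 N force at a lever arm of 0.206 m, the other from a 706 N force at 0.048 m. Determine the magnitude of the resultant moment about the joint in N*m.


M = F1 * d1 + F2 * d2
M = 47 * 0.206 + 706 * 0.048
M = 9.6820 + 33.8880
M = 43.5700


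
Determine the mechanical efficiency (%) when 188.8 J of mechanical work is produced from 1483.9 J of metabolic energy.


eta = (W_mech / E_meta) * 100
eta = (188.8 / 1483.9) * 100
ratio = 0.1272
eta = 12.7232


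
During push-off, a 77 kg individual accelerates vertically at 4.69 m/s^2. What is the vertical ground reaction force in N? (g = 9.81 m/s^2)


GRF = m * (g + a)
GRF = 77 * (9.81 + 4.69)
GRF = 77 * 14.5000
GRF = 1116.5000


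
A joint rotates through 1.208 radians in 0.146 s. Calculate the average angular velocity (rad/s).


omega = delta_theta / delta_t
omega = 1.208 / 0.146
omega = 8.2740


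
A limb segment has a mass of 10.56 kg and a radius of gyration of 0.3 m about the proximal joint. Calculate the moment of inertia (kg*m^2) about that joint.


I = m * k^2
I = 10.56 * 0.3^2
k^2 = 0.0900
I = 0.9504


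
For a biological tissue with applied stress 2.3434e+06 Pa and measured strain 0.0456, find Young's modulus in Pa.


E = stress / strain
E = 2.3434e+06 / 0.0456
E = 5.1390e+07


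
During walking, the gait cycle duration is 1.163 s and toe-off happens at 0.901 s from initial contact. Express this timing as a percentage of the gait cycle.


pct = (event_time / cycle_time) * 100
pct = (0.901 / 1.163) * 100
ratio = 0.7747
pct = 77.4721


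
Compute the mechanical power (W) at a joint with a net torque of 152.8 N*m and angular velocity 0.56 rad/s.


P = M * omega
P = 152.8 * 0.56
P = 85.5680


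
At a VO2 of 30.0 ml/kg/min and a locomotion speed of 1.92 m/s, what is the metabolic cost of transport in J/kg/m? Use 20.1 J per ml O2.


Power per kg = VO2 * 20.1 / 60
Power per kg = 30.0 * 20.1 / 60 = 10.0500 W/kg
Cost = power_per_kg / speed
Cost = 10.0500 / 1.92
Cost = 5.2344


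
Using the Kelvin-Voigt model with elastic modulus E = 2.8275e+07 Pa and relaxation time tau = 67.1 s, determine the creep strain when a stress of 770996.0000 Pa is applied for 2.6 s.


epsilon(t) = (sigma/E) * (1 - exp(-t/tau))
sigma/E = 770996.0000 / 2.8275e+07 = 0.0273
exp(-t/tau) = exp(-2.6 / 67.1) = 0.9620
epsilon = 0.0273 * (1 - 0.9620)
epsilon = 0.0010


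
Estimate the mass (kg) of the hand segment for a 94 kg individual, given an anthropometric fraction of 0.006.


m_segment = body_mass * fraction
m_segment = 94 * 0.006
m_segment = 0.5640


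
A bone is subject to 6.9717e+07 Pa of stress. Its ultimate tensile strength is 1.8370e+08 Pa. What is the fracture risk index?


FRI = applied / ultimate
FRI = 6.9717e+07 / 1.8370e+08
FRI = 0.3795


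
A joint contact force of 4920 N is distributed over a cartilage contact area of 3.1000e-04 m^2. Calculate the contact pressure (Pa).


P = F / A
P = 4920 / 3.1000e-04
P = 1.5871e+07


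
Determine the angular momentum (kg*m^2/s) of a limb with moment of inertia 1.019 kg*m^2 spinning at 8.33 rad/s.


L = I * omega
L = 1.019 * 8.33
L = 8.4883


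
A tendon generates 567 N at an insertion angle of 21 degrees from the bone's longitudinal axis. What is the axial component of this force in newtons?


F_eff = F_tendon * cos(theta)
theta = 21 deg = 0.3665 rad
cos(theta) = 0.9336
F_eff = 567 * 0.9336
F_eff = 529.3401


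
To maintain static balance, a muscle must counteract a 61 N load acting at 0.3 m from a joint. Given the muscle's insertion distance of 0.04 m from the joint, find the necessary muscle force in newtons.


F_muscle = W * d_load / d_muscle
F_muscle = 61 * 0.3 / 0.04
Numerator = 18.3000
F_muscle = 457.5000


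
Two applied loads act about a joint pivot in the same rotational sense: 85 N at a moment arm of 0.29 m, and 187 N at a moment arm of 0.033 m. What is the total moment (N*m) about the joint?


M = F1 * d1 + F2 * d2
M = 85 * 0.29 + 187 * 0.033
M = 24.6500 + 6.1710
M = 30.8210


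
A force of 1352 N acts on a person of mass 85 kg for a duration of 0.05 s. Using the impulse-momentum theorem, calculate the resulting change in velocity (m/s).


J = F * dt = 1352 * 0.05 = 67.6000 N*s
delta_v = J / m
delta_v = 67.6000 / 85
delta_v = 0.7953


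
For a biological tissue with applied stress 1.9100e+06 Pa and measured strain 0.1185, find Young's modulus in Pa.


E = stress / strain
E = 1.9100e+06 / 0.1185
E = 1.6118e+07


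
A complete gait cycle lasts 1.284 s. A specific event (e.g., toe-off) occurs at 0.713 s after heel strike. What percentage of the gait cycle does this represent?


pct = (event_time / cycle_time) * 100
pct = (0.713 / 1.284) * 100
ratio = 0.5553
pct = 55.5296


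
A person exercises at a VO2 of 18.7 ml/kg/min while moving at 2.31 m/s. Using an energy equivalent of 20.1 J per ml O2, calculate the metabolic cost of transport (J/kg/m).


Power per kg = VO2 * 20.1 / 60
Power per kg = 18.7 * 20.1 / 60 = 6.2645 W/kg
Cost = power_per_kg / speed
Cost = 6.2645 / 2.31
Cost = 2.7119


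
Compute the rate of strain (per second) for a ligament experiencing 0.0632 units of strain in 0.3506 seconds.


strain_rate = delta_strain / delta_t
strain_rate = 0.0632 / 0.3506
strain_rate = 0.1803


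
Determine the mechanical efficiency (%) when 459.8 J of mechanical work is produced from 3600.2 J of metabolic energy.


eta = (W_mech / E_meta) * 100
eta = (459.8 / 3600.2) * 100
ratio = 0.1277
eta = 12.7715


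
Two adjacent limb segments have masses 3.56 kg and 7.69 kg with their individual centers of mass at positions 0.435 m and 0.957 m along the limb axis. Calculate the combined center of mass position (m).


COM = (m1*x1 + m2*x2) / (m1 + m2)
COM = (3.56*0.435 + 7.69*0.957) / (3.56 + 7.69)
Numerator = 8.9079
Denominator = 11.2500
COM = 0.7918


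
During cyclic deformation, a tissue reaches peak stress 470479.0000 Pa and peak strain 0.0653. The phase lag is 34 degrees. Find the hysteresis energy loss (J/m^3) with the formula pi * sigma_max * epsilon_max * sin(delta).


E_loss = pi * sigma_max * epsilon_max * sin(delta)
delta = 34 deg = 0.5934 rad
sin(delta) = 0.5592
E_loss = pi * 470479.0000 * 0.0653 * 0.5592
E_loss = 53971.5572


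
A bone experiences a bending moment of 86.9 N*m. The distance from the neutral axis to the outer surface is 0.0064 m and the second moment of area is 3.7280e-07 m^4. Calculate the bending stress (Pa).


sigma = M * c / I
sigma = 86.9 * 0.0064 / 3.7280e-07
M * c = 0.5562
sigma = 1.4918e+06


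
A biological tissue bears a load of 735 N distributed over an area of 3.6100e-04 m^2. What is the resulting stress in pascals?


stress = F / A
stress = 735 / 3.6100e-04
stress = 2.0360e+06


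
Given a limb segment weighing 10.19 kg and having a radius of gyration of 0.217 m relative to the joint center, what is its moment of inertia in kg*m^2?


I = m * k^2
I = 10.19 * 0.217^2
k^2 = 0.0471
I = 0.4798


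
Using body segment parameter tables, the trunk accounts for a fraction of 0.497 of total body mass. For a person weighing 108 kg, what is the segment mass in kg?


m_segment = body_mass * fraction
m_segment = 108 * 0.497
m_segment = 53.6760


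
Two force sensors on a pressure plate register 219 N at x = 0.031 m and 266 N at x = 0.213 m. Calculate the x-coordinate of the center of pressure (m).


COP_x = (F1*x1 + F2*x2) / (F1 + F2)
COP_x = (219*0.031 + 266*0.213) / (219 + 266)
Numerator = 63.4470
Denominator = 485
COP_x = 0.1308


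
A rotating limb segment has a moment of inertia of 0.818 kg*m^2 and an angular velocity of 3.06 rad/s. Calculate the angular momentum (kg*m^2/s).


L = I * omega
L = 0.818 * 3.06
L = 2.5031


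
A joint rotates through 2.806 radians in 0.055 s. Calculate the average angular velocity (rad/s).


omega = delta_theta / delta_t
omega = 2.806 / 0.055
omega = 51.0182


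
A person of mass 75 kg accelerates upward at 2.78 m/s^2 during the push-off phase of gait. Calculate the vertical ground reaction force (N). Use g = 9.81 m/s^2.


GRF = m * (g + a)
GRF = 75 * (9.81 + 2.78)
GRF = 75 * 12.5900
GRF = 944.2500


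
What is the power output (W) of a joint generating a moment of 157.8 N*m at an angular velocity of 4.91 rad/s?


P = M * omega
P = 157.8 * 4.91
P = 774.7980


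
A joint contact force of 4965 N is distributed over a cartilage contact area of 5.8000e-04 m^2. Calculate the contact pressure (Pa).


P = F / A
P = 4965 / 5.8000e-04
P = 8.5603e+06


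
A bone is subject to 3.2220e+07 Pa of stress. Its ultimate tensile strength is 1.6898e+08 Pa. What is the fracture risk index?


FRI = applied / ultimate
FRI = 3.2220e+07 / 1.6898e+08
FRI = 0.1907


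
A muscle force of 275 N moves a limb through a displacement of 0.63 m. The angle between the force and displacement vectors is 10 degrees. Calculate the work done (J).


W = F * d * cos(theta)
theta = 10 deg = 0.1745 rad
cos(theta) = 0.9848
W = 275 * 0.63 * 0.9848
W = 170.6179


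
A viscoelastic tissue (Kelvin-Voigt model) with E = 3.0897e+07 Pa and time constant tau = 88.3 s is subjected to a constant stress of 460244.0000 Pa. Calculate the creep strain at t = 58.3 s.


epsilon(t) = (sigma/E) * (1 - exp(-t/tau))
sigma/E = 460244.0000 / 3.0897e+07 = 0.0149
exp(-t/tau) = exp(-58.3 / 88.3) = 0.5167
epsilon = 0.0149 * (1 - 0.5167)
epsilon = 0.0072


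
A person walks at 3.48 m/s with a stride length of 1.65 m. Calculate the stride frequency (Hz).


f = v / stride_length
f = 3.48 / 1.65
f = 2.1091


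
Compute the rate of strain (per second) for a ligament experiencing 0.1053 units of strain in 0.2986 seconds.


strain_rate = delta_strain / delta_t
strain_rate = 0.1053 / 0.2986
strain_rate = 0.3526


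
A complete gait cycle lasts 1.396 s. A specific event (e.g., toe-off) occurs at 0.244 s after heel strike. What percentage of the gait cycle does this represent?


pct = (event_time / cycle_time) * 100
pct = (0.244 / 1.396) * 100
ratio = 0.1748
pct = 17.4785


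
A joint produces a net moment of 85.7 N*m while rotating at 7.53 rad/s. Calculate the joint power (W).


P = M * omega
P = 85.7 * 7.53
P = 645.3210


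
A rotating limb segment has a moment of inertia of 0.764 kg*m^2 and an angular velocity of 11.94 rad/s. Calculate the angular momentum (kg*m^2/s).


L = I * omega
L = 0.764 * 11.94
L = 9.1222


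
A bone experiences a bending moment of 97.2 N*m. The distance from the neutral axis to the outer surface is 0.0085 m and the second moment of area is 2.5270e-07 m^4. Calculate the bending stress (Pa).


sigma = M * c / I
sigma = 97.2 * 0.0085 / 2.5270e-07
M * c = 0.8262
sigma = 3.2695e+06


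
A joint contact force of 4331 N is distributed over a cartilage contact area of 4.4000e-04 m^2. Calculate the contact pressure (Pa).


P = F / A
P = 4331 / 4.4000e-04
P = 9.8432e+06


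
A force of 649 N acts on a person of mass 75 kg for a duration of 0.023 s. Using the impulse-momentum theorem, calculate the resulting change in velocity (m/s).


J = F * dt = 649 * 0.023 = 14.9270 N*s
delta_v = J / m
delta_v = 14.9270 / 75
delta_v = 0.1990


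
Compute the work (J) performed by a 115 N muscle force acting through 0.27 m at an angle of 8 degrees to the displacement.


W = F * d * cos(theta)
theta = 8 deg = 0.1396 rad
cos(theta) = 0.9903
W = 115 * 0.27 * 0.9903
W = 30.7478


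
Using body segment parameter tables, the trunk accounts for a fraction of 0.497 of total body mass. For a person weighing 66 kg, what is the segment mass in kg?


m_segment = body_mass * fraction
m_segment = 66 * 0.497
m_segment = 32.8020


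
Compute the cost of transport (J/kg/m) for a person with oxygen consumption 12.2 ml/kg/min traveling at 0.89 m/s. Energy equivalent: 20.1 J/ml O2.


Power per kg = VO2 * 20.1 / 60
Power per kg = 12.2 * 20.1 / 60 = 4.0870 W/kg
Cost = power_per_kg / speed
Cost = 4.0870 / 0.89
Cost = 4.5921


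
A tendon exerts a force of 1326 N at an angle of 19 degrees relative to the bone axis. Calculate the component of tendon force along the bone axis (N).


F_eff = F_tendon * cos(theta)
theta = 19 deg = 0.3316 rad
cos(theta) = 0.9455
F_eff = 1326 * 0.9455
F_eff = 1253.7576


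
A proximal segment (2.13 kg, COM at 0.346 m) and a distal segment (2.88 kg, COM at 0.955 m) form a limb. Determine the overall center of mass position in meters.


COM = (m1*x1 + m2*x2) / (m1 + m2)
COM = (2.13*0.346 + 2.88*0.955) / (2.13 + 2.88)
Numerator = 3.4874
Denominator = 5.0100
COM = 0.6961


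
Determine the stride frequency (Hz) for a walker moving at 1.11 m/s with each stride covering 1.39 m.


f = v / stride_length
f = 1.11 / 1.39
f = 0.7986


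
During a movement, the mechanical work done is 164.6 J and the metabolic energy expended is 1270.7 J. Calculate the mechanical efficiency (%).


eta = (W_mech / E_meta) * 100
eta = (164.6 / 1270.7) * 100
ratio = 0.1295
eta = 12.9535


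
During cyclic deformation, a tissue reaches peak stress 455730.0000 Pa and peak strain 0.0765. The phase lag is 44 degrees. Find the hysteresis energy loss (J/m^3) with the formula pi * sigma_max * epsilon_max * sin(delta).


E_loss = pi * sigma_max * epsilon_max * sin(delta)
delta = 44 deg = 0.7679 rad
sin(delta) = 0.6947
E_loss = pi * 455730.0000 * 0.0765 * 0.6947
E_loss = 76083.4504


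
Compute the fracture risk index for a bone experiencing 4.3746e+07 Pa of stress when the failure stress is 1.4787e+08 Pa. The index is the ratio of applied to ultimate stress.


FRI = applied / ultimate
FRI = 4.3746e+07 / 1.4787e+08
FRI = 0.2958


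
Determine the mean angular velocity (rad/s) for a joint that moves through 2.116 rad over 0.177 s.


omega = delta_theta / delta_t
omega = 2.116 / 0.177
omega = 11.9548


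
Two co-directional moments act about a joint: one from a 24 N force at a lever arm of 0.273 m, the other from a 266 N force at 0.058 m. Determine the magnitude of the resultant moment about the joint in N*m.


M = F1 * d1 + F2 * d2
M = 24 * 0.273 + 266 * 0.058
M = 6.5520 + 15.4280
M = 21.9800


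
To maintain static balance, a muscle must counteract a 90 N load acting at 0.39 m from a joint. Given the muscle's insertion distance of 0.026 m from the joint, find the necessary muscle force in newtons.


F_muscle = W * d_load / d_muscle
F_muscle = 90 * 0.39 / 0.026
Numerator = 35.1000
F_muscle = 1350.0000
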